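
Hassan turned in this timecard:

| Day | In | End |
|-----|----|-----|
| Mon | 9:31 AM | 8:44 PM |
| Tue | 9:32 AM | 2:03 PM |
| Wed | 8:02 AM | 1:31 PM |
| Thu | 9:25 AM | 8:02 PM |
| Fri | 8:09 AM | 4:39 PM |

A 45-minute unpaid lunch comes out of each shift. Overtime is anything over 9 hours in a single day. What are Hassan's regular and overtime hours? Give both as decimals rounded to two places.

Regular 34.25 hours, overtime 2.33 hours

Mon: 9:31 AM–8:44 PM = 11 h 13 min; less 45 min break → 10 h 28 min
Tue: 9:32 AM–2:03 PM = 4 h 31 min; less 45 min break → 3 h 46 min
Wed: 8:02 AM–1:31 PM = 5 h 29 min; less 45 min break → 4 h 44 min
Thu: 9:25 AM–8:02 PM = 10 h 37 min; less 45 min break → 9 h 52 min
Fri: 8:09 AM–4:39 PM = 8 h 30 min; less 45 min break → 7 h 45 min
Mon reg 9 h 0 min / OT 1 h 28 min; Tue reg 3 h 46 min / OT 0 h 0 min; Wed reg 4 h 44 min / OT 0 h 0 min; Thu reg 9 h 0 min / OT 0 h 52 min; Fri reg 7 h 45 min / OT 0 h 0 min.
Totals: regular 34 h 15 min, overtime 2 h 20 min.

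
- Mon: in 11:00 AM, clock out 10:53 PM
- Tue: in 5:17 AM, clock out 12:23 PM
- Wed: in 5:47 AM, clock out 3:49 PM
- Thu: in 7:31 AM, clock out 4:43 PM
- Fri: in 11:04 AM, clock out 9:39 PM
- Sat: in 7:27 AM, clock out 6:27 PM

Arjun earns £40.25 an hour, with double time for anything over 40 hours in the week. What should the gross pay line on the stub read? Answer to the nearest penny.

Mon: 11:00 AM–10:53 PM = 11 h 53 min
Tue: 5:17 AM–12:23 PM = 7 h 6 min
Wed: 5:47 AM–3:49 PM = 10 h 2 min
Thu: 7:31 AM–4:43 PM = 9 h 12 min
Fri: 11:04 AM–9:39 PM = 10 h 35 min
Sat: 7:27 AM–6:27 PM = 11 h 0 min
Total worked: 59 h 48 min = 3588 min.
Regular 40 h 0 min = 2400 min at £40.25/h; overtime 19 h 48 min = 1188 min at £80.50/h.
Pay = (2400 × £40.25 + 1188 × £80.50) ÷ 60 = £3203.90.

£3203.90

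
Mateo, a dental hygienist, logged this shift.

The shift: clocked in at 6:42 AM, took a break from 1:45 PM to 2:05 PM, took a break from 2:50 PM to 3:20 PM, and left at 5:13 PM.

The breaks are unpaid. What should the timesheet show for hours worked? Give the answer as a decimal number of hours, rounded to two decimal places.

9.68 hours

The shift: 6:42 AM–5:13 PM = 10 h 31 min; less 50 min break → 9 h 41 min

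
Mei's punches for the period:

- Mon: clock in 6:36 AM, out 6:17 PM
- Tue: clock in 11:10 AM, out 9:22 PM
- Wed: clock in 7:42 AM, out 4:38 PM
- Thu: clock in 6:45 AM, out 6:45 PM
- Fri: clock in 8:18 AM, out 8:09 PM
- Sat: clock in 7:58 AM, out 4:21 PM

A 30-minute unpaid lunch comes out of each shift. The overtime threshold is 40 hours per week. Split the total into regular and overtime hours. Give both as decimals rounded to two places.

Mon: 6:36 AM–6:17 PM = 11 h 41 min; less 30 min break → 11 h 11 min
Tue: 11:10 AM–9:22 PM = 10 h 12 min; less 30 min break → 9 h 42 min
Wed: 7:42 AM–4:38 PM = 8 h 56 min; less 30 min break → 8 h 26 min
Thu: 6:45 AM–6:45 PM = 12 h 0 min; less 30 min break → 11 h 30 min
Fri: 8:18 AM–8:09 PM = 11 h 51 min; less 30 min break → 11 h 21 min
Sat: 7:58 AM–4:21 PM = 8 h 23 min; less 30 min break → 7 h 53 min
Total worked: 60 h 3 min = 60.05 h.
Threshold 40 h → overtime 20 h 3 min, regular 40 h 0 min.

Regular 40.00 hours, overtime 20.05 hours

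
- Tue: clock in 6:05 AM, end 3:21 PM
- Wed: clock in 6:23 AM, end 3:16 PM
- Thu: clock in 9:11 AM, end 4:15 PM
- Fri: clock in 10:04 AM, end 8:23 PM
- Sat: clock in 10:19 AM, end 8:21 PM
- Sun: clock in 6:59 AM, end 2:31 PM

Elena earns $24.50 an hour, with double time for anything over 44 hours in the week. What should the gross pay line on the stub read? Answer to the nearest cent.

$1523.90

Tue: 6:05 AM–3:21 PM = 9 h 16 min
Wed: 6:23 AM–3:16 PM = 8 h 53 min
Thu: 9:11 AM–4:15 PM = 7 h 4 min
Fri: 10:04 AM–8:23 PM = 10 h 19 min
Sat: 10:19 AM–8:21 PM = 10 h 2 min
Sun: 6:59 AM–2:31 PM = 7 h 32 min
Total worked: 53 h 6 min = 3186 min.
Regular 44 h 0 min = 2640 min at $24.50/h; overtime 9 h 6 min = 546 min at $49.00/h.
Pay = (2640 × $24.50 + 546 × $49.00) ÷ 60 = $1523.90.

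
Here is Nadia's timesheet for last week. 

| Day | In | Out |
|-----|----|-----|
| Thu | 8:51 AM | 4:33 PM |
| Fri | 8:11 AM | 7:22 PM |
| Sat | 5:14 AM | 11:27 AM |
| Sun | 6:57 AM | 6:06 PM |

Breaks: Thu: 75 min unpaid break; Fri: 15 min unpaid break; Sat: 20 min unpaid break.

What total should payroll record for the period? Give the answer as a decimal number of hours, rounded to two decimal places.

34.42 hours

Thu: 8:51 AM–4:33 PM = 7 h 42 min; less 75 min break → 6 h 27 min
Fri: 8:11 AM–7:22 PM = 11 h 11 min; less 15 min break → 10 h 56 min
Sat: 5:14 AM–11:27 AM = 6 h 13 min; less 20 min break → 5 h 53 min
Sun: 6:57 AM–6:06 PM = 11 h 9 min
Total: 6 h 27 min + 10 h 56 min + 5 h 53 min + 11 h 9 min = 34 h 25 min.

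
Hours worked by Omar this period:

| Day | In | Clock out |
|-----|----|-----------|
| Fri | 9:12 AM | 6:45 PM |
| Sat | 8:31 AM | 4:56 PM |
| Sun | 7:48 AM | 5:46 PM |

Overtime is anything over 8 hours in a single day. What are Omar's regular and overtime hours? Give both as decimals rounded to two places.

Fri: 9:12 AM–6:45 PM = 9 h 33 min
Sat: 8:31 AM–4:56 PM = 8 h 25 min
Sun: 7:48 AM–5:46 PM = 9 h 58 min
Fri reg 8 h 0 min / OT 1 h 33 min; Sat reg 8 h 0 min / OT 0 h 25 min; Sun reg 8 h 0 min / OT 1 h 58 min.
Totals: regular 24 h 0 min, overtime 3 h 56 min.

Regular 24.00 hours, overtime 3.93 hours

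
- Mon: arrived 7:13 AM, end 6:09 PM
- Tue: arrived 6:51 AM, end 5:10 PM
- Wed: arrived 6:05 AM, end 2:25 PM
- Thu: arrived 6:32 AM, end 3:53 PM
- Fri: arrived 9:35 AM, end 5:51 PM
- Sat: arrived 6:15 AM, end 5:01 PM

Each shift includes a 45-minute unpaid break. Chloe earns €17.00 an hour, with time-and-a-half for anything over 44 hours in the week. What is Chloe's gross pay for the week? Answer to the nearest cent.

€989.40

Mon: 7:13 AM–6:09 PM = 10 h 56 min; less 45 min break → 10 h 11 min
Tue: 6:51 AM–5:10 PM = 10 h 19 min; less 45 min break → 9 h 34 min
Wed: 6:05 AM–2:25 PM = 8 h 20 min; less 45 min break → 7 h 35 min
Thu: 6:32 AM–3:53 PM = 9 h 21 min; less 45 min break → 8 h 36 min
Fri: 9:35 AM–5:51 PM = 8 h 16 min; less 45 min break → 7 h 31 min
Sat: 6:15 AM–5:01 PM = 10 h 46 min; less 45 min break → 10 h 1 min
Total worked: 53 h 28 min = 3208 min.
Regular 44 h 0 min = 2640 min at €17.00/h; overtime 9 h 28 min = 568 min at €25.50/h.
Pay = (2640 × €17.00 + 568 × €25.50) ÷ 60 = €989.40.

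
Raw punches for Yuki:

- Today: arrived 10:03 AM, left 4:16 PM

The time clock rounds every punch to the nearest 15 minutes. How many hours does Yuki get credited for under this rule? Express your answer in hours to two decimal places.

6.25 hours

Today: in 10:03 AM→10:00 AM, out 4:16 PM→4:15 PM; 6 h 15 min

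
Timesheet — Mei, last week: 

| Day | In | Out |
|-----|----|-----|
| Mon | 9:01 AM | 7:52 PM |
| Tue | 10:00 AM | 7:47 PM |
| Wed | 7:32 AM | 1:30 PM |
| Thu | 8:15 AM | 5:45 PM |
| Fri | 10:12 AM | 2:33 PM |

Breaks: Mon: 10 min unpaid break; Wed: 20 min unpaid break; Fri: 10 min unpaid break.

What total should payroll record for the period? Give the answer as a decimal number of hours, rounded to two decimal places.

Mon: 9:01 AM–7:52 PM = 10 h 51 min; less 10 min break → 10 h 41 min
Tue: 10:00 AM–7:47 PM = 9 h 47 min
Wed: 7:32 AM–1:30 PM = 5 h 58 min; less 20 min break → 5 h 38 min
Thu: 8:15 AM–5:45 PM = 9 h 30 min
Fri: 10:12 AM–2:33 PM = 4 h 21 min; less 10 min break → 4 h 11 min
Total: 10 h 41 min + 9 h 47 min + 5 h 38 min + 9 h 30 min + 4 h 11 min = 39 h 47 min.

39.78 hours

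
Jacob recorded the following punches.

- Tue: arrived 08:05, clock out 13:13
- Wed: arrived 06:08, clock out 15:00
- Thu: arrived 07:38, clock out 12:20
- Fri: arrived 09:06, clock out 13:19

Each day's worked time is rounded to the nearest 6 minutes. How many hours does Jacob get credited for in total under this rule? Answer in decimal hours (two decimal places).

22.90 hours

Tue: 08:05–13:13 = 5 h 8 min → rounds to 5 h 6 min
Wed: 06:08–15:00 = 8 h 52 min → rounds to 8 h 54 min
Thu: 07:38–12:20 = 4 h 42 min → rounds to 4 h 42 min
Fri: 09:06–13:19 = 4 h 13 min → rounds to 4 h 12 min
Total credited: 22 h 54 min.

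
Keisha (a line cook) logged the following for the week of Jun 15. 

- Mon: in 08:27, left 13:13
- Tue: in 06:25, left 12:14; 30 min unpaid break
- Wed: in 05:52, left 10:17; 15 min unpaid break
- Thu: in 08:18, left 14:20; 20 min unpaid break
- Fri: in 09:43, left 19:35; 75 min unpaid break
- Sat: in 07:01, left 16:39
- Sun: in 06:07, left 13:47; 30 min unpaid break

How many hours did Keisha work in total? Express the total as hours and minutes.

Mon: 08:27–13:13 = 4 h 46 min
Tue: 06:25–12:14 = 5 h 49 min; less 30 min break → 5 h 19 min
Wed: 05:52–10:17 = 4 h 25 min; less 15 min break → 4 h 10 min
Thu: 08:18–14:20 = 6 h 2 min; less 20 min break → 5 h 42 min
Fri: 09:43–19:35 = 9 h 52 min; less 75 min break → 8 h 37 min
Sat: 07:01–16:39 = 9 h 38 min
Sun: 06:07–13:47 = 7 h 40 min; less 30 min break → 7 h 10 min
Total: 4 h 46 min + 5 h 19 min + 4 h 10 min + 5 h 42 min + 8 h 37 min + 9 h 38 min + 7 h 10 min = 45 h 22 min.

45 h 22 min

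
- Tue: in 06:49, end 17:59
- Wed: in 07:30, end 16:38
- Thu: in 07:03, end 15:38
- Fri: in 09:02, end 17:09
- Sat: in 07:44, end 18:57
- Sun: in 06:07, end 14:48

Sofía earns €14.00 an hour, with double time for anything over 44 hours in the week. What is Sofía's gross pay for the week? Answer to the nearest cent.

€977.20

Tue: 06:49–17:59 = 11 h 10 min
Wed: 07:30–16:38 = 9 h 8 min
Thu: 07:03–15:38 = 8 h 35 min
Fri: 09:02–17:09 = 8 h 7 min
Sat: 07:44–18:57 = 11 h 13 min
Sun: 06:07–14:48 = 8 h 41 min
Total worked: 56 h 54 min = 3414 min.
Regular 44 h 0 min = 2640 min at €14.00/h; overtime 12 h 54 min = 774 min at €28.00/h.
Pay = (2640 × €14.00 + 774 × €28.00) ÷ 60 = €977.20.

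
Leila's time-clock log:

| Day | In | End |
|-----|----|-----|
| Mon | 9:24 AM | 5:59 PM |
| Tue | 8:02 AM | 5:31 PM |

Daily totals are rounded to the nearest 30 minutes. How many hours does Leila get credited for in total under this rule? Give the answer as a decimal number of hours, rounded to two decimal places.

Mon: 9:24 AM–5:59 PM = 8 h 35 min → rounds to 8 h 30 min
Tue: 8:02 AM–5:31 PM = 9 h 29 min → rounds to 9 h 30 min
Total credited: 18 h 0 min.

18.00 hours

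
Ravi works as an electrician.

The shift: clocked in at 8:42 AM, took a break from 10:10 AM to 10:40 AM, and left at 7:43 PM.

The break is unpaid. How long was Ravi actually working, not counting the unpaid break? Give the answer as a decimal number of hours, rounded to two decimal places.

10.52 hours

The shift: 8:42 AM–7:43 PM = 11 h 1 min; less 30 min break → 10 h 31 min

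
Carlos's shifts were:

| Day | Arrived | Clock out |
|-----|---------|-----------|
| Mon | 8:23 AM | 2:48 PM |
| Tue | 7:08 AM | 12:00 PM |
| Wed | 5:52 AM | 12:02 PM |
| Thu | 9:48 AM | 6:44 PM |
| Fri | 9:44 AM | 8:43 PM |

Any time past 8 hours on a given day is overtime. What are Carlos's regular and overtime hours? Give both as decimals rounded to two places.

Regular 33.45 hours, overtime 3.92 hours

Mon: 8:23 AM–2:48 PM = 6 h 25 min
Tue: 7:08 AM–12:00 PM = 4 h 52 min
Wed: 5:52 AM–12:02 PM = 6 h 10 min
Thu: 9:48 AM–6:44 PM = 8 h 56 min
Fri: 9:44 AM–8:43 PM = 10 h 59 min
Mon reg 6 h 25 min / OT 0 h 0 min; Tue reg 4 h 52 min / OT 0 h 0 min; Wed reg 6 h 10 min / OT 0 h 0 min; Thu reg 8 h 0 min / OT 0 h 56 min; Fri reg 8 h 0 min / OT 2 h 59 min.
Totals: regular 33 h 27 min, overtime 3 h 55 min.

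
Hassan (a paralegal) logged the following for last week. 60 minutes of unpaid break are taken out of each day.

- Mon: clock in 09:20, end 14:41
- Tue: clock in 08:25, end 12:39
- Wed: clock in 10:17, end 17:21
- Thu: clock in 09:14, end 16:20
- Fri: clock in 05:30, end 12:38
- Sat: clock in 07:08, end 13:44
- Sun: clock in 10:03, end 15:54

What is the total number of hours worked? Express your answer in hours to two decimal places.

36.33 hours

Mon: 09:20–14:41 = 5 h 21 min; less 60 min break → 4 h 21 min
Tue: 08:25–12:39 = 4 h 14 min; less 60 min break → 3 h 14 min
Wed: 10:17–17:21 = 7 h 4 min; less 60 min break → 6 h 4 min
Thu: 09:14–16:20 = 7 h 6 min; less 60 min break → 6 h 6 min
Fri: 05:30–12:38 = 7 h 8 min; less 60 min break → 6 h 8 min
Sat: 07:08–13:44 = 6 h 36 min; less 60 min break → 5 h 36 min
Sun: 10:03–15:54 = 5 h 51 min; less 60 min break → 4 h 51 min
Total: 4 h 21 min + 3 h 14 min + 6 h 4 min + 6 h 6 min + 6 h 8 min + 5 h 36 min + 4 h 51 min = 36 h 20 min.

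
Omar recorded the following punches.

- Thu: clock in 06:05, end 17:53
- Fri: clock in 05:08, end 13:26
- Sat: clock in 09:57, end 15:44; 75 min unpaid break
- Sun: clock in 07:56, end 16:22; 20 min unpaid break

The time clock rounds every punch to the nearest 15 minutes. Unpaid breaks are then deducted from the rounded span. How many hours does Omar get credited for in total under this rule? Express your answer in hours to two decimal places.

32.67 hours

Thu: in 06:05→06:00, out 17:53→18:00; 12 h 0 min
Fri: in 05:08→05:15, out 13:26→13:30; 8 h 15 min
Sat: in 09:57→10:00, out 15:44→15:45; 5 h 45 min − 75 min = 4 h 30 min
Sun: in 07:56→08:00, out 16:22→16:15; 8 h 15 min − 20 min = 7 h 55 min
Total credited: 32 h 40 min.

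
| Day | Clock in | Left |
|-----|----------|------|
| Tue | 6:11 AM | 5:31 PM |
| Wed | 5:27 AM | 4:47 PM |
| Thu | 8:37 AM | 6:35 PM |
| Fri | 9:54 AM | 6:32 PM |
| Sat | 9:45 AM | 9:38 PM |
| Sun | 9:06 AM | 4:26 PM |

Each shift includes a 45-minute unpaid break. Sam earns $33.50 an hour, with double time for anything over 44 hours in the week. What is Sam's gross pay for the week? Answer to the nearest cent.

$2276.88

Tue: 6:11 AM–5:31 PM = 11 h 20 min; less 45 min break → 10 h 35 min
Wed: 5:27 AM–4:47 PM = 11 h 20 min; less 45 min break → 10 h 35 min
Thu: 8:37 AM–6:35 PM = 9 h 58 min; less 45 min break → 9 h 13 min
Fri: 9:54 AM–6:32 PM = 8 h 38 min; less 45 min break → 7 h 53 min
Sat: 9:45 AM–9:38 PM = 11 h 53 min; less 45 min break → 11 h 8 min
Sun: 9:06 AM–4:26 PM = 7 h 20 min; less 45 min break → 6 h 35 min
Total worked: 55 h 59 min = 3359 min.
Regular 44 h 0 min = 2640 min at $33.50/h; overtime 11 h 59 min = 719 min at $67.00/h.
Pay = (2640 × $33.50 + 719 × $67.00) ÷ 60 = $2276.88.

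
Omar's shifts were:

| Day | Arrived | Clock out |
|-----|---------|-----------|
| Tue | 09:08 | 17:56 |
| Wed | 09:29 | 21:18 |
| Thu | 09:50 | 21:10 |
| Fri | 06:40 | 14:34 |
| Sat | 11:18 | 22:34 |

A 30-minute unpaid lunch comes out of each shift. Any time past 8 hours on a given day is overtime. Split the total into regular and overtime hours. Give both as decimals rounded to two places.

Tue: 09:08–17:56 = 8 h 48 min; less 30 min break → 8 h 18 min
Wed: 09:29–21:18 = 11 h 49 min; less 30 min break → 11 h 19 min
Thu: 09:50–21:10 = 11 h 20 min; less 30 min break → 10 h 50 min
Fri: 06:40–14:34 = 7 h 54 min; less 30 min break → 7 h 24 min
Sat: 11:18–22:34 = 11 h 16 min; less 30 min break → 10 h 46 min
Tue reg 8 h 0 min / OT 0 h 18 min; Wed reg 8 h 0 min / OT 3 h 19 min; Thu reg 8 h 0 min / OT 2 h 50 min; Fri reg 7 h 24 min / OT 0 h 0 min; Sat reg 8 h 0 min / OT 2 h 46 min.
Totals: regular 39 h 24 min, overtime 9 h 13 min.

Regular 39.40 hours, overtime 9.22 hours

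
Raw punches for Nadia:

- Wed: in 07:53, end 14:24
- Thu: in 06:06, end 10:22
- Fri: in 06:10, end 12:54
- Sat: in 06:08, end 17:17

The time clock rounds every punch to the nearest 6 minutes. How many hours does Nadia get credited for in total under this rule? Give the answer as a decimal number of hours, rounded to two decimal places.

28.70 hours

Wed: in 07:53→07:54, out 14:24→14:24; 6 h 30 min
Thu: in 06:06→06:06, out 10:22→10:24; 4 h 18 min
Fri: in 06:10→06:12, out 12:54→12:54; 6 h 42 min
Sat: in 06:08→06:06, out 17:17→17:18; 11 h 12 min
Total credited: 28 h 42 min.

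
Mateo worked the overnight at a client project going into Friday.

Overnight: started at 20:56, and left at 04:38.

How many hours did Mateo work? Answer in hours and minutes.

Overnight: 20:56 → midnight = 3 h 4 min; midnight → 04:38 = 4 h 38 min; span 7 h 42 min

7 h 42 min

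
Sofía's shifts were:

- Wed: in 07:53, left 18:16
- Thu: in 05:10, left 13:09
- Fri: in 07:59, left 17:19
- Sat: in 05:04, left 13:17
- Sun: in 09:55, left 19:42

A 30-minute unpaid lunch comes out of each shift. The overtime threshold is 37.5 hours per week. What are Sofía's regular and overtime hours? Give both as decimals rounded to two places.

Regular 37.50 hours, overtime 5.70 hours

Wed: 07:53–18:16 = 10 h 23 min; less 30 min break → 9 h 53 min
Thu: 05:10–13:09 = 7 h 59 min; less 30 min break → 7 h 29 min
Fri: 07:59–17:19 = 9 h 20 min; less 30 min break → 8 h 50 min
Sat: 05:04–13:17 = 8 h 13 min; less 30 min break → 7 h 43 min
Sun: 09:55–19:42 = 9 h 47 min; less 30 min break → 9 h 17 min
Total worked: 43 h 12 min = 43.20 h.
Threshold 37.5 h → overtime 5 h 42 min, regular 37 h 30 min.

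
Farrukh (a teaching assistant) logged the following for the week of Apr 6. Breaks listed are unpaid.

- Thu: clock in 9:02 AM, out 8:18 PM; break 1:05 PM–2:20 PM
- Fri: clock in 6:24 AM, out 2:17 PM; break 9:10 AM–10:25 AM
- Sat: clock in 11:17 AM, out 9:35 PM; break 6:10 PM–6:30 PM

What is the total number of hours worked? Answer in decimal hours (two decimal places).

Thu: 9:02 AM–8:18 PM = 11 h 16 min; less 75 min break → 10 h 1 min
Fri: 6:24 AM–2:17 PM = 7 h 53 min; less 75 min break → 6 h 38 min
Sat: 11:17 AM–9:35 PM = 10 h 18 min; less 20 min break → 9 h 58 min
Total: 10 h 1 min + 6 h 38 min + 9 h 58 min = 26 h 37 min.

26.62 hours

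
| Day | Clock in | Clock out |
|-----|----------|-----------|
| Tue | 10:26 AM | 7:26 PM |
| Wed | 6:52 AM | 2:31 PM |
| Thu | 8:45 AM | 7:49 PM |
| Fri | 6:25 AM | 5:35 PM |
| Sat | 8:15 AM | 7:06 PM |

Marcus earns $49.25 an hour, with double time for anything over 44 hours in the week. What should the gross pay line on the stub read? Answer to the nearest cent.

$2731.73

Tue: 10:26 AM–7:26 PM = 9 h 0 min
Wed: 6:52 AM–2:31 PM = 7 h 39 min
Thu: 8:45 AM–7:49 PM = 11 h 4 min
Fri: 6:25 AM–5:35 PM = 11 h 10 min
Sat: 8:15 AM–7:06 PM = 10 h 51 min
Total worked: 49 h 44 min = 2984 min.
Regular 44 h 0 min = 2640 min at $49.25/h; overtime 5 h 44 min = 344 min at $98.50/h.
Pay = (2640 × $49.25 + 344 × $98.50) ÷ 60 = $2731.73.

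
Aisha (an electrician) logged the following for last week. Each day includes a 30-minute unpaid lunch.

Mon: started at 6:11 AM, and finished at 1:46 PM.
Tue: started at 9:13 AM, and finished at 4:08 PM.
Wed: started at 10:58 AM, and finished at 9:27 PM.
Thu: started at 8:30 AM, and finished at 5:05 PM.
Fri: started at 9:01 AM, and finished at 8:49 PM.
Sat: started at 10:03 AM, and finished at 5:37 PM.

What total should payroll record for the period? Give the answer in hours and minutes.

Mon: 6:11 AM–1:46 PM = 7 h 35 min; less 30 min break → 7 h 5 min
Tue: 9:13 AM–4:08 PM = 6 h 55 min; less 30 min break → 6 h 25 min
Wed: 10:58 AM–9:27 PM = 10 h 29 min; less 30 min break → 9 h 59 min
Thu: 8:30 AM–5:05 PM = 8 h 35 min; less 30 min break → 8 h 5 min
Fri: 9:01 AM–8:49 PM = 11 h 48 min; less 30 min break → 11 h 18 min
Sat: 10:03 AM–5:37 PM = 7 h 34 min; less 30 min break → 7 h 4 min
Total: 7 h 5 min + 6 h 25 min + 9 h 59 min + 8 h 5 min + 11 h 18 min + 7 h 4 min = 49 h 56 min.

49 h 56 min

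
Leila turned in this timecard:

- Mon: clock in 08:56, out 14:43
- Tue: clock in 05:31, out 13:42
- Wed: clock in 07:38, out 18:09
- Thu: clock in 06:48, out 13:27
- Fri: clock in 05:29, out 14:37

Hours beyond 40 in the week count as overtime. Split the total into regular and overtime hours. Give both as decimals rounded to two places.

Regular 40.00 hours, overtime 0.27 hours

Mon: 08:56–14:43 = 5 h 47 min
Tue: 05:31–13:42 = 8 h 11 min
Wed: 07:38–18:09 = 10 h 31 min
Thu: 06:48–13:27 = 6 h 39 min
Fri: 05:29–14:37 = 9 h 8 min
Total worked: 40 h 16 min = 40.27 h.
Threshold 40 h → overtime 0 h 16 min, regular 40 h 0 min.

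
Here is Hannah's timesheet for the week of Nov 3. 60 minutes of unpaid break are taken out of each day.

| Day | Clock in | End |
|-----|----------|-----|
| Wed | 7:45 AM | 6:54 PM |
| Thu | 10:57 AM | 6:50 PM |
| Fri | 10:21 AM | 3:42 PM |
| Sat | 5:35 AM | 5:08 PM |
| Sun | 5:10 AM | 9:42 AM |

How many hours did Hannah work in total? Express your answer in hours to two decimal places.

35.47 hours

Wed: 7:45 AM–6:54 PM = 11 h 9 min; less 60 min break → 10 h 9 min
Thu: 10:57 AM–6:50 PM = 7 h 53 min; less 60 min break → 6 h 53 min
Fri: 10:21 AM–3:42 PM = 5 h 21 min; less 60 min break → 4 h 21 min
Sat: 5:35 AM–5:08 PM = 11 h 33 min; less 60 min break → 10 h 33 min
Sun: 5:10 AM–9:42 AM = 4 h 32 min; less 60 min break → 3 h 32 min
Total: 10 h 9 min + 6 h 53 min + 4 h 21 min + 10 h 33 min + 3 h 32 min = 35 h 28 min.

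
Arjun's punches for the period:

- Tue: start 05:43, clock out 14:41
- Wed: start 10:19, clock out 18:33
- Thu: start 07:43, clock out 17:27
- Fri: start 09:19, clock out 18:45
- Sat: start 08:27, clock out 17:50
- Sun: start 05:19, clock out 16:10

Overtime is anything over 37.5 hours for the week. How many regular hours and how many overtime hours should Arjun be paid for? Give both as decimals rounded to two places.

Regular 37.50 hours, overtime 19.10 hours

Tue: 05:43–14:41 = 8 h 58 min
Wed: 10:19–18:33 = 8 h 14 min
Thu: 07:43–17:27 = 9 h 44 min
Fri: 09:19–18:45 = 9 h 26 min
Sat: 08:27–17:50 = 9 h 23 min
Sun: 05:19–16:10 = 10 h 51 min
Total worked: 56 h 36 min = 56.60 h.
Threshold 37.5 h → overtime 19 h 6 min, regular 37 h 30 min.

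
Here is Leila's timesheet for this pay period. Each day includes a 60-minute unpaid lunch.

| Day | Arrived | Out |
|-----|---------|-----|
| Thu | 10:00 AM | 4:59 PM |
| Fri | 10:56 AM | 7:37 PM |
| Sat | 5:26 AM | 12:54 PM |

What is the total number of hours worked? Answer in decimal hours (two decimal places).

Thu: 10:00 AM–4:59 PM = 6 h 59 min; less 60 min break → 5 h 59 min
Fri: 10:56 AM–7:37 PM = 8 h 41 min; less 60 min break → 7 h 41 min
Sat: 5:26 AM–12:54 PM = 7 h 28 min; less 60 min break → 6 h 28 min
Total: 5 h 59 min + 7 h 41 min + 6 h 28 min = 20 h 8 min.

20.13 hours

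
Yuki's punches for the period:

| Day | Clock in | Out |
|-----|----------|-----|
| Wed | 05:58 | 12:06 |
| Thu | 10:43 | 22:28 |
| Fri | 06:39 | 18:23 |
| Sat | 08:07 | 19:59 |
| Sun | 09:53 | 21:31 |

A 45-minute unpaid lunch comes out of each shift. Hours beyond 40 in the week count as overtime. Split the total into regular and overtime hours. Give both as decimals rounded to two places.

Regular 40.00 hours, overtime 9.37 hours

Wed: 05:58–12:06 = 6 h 8 min; less 45 min break → 5 h 23 min
Thu: 10:43–22:28 = 11 h 45 min; less 45 min break → 11 h 0 min
Fri: 06:39–18:23 = 11 h 44 min; less 45 min break → 10 h 59 min
Sat: 08:07–19:59 = 11 h 52 min; less 45 min break → 11 h 7 min
Sun: 09:53–21:31 = 11 h 38 min; less 45 min break → 10 h 53 min
Total worked: 49 h 22 min = 49.37 h.
Threshold 40 h → overtime 9 h 22 min, regular 40 h 0 min.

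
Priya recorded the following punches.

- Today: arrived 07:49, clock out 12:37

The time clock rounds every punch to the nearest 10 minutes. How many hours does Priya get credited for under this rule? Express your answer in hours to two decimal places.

4.83 hours

Today: in 07:49→07:50, out 12:37→12:40; 4 h 50 min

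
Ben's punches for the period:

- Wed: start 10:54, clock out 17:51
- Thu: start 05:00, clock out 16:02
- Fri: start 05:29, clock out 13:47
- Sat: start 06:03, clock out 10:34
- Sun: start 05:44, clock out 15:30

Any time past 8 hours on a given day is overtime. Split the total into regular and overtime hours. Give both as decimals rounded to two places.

Wed: 10:54–17:51 = 6 h 57 min
Thu: 05:00–16:02 = 11 h 2 min
Fri: 05:29–13:47 = 8 h 18 min
Sat: 06:03–10:34 = 4 h 31 min
Sun: 05:44–15:30 = 9 h 46 min
Wed reg 6 h 57 min / OT 0 h 0 min; Thu reg 8 h 0 min / OT 3 h 2 min; Fri reg 8 h 0 min / OT 0 h 18 min; Sat reg 4 h 31 min / OT 0 h 0 min; Sun reg 8 h 0 min / OT 1 h 46 min.
Totals: regular 35 h 28 min, overtime 5 h 6 min.

Regular 35.47 hours, overtime 5.10 hours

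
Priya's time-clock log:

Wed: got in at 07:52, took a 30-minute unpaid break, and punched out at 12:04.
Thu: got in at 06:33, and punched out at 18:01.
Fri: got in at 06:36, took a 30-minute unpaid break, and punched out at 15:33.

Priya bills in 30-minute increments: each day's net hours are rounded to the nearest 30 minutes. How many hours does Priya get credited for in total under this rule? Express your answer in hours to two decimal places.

Wed: 07:52–12:04 = 4 h 12 min − 30 min = 3 h 42 min → rounds to 3 h 30 min
Thu: 06:33–18:01 = 11 h 28 min → rounds to 11 h 30 min
Fri: 06:36–15:33 = 8 h 57 min − 30 min = 8 h 27 min → rounds to 8 h 30 min
Total credited: 23 h 30 min.

23.50 hours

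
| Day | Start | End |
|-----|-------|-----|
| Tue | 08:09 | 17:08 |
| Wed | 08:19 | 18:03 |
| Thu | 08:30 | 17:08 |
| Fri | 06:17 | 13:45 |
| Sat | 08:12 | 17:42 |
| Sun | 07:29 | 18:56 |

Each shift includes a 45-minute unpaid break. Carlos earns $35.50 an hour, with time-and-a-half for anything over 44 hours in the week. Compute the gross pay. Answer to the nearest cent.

$1948.95

Tue: 08:09–17:08 = 8 h 59 min; less 45 min break → 8 h 14 min
Wed: 08:19–18:03 = 9 h 44 min; less 45 min break → 8 h 59 min
Thu: 08:30–17:08 = 8 h 38 min; less 45 min break → 7 h 53 min
Fri: 06:17–13:45 = 7 h 28 min; less 45 min break → 6 h 43 min
Sat: 08:12–17:42 = 9 h 30 min; less 45 min break → 8 h 45 min
Sun: 07:29–18:56 = 11 h 27 min; less 45 min break → 10 h 42 min
Total worked: 51 h 16 min = 3076 min.
Regular 44 h 0 min = 2640 min at $35.50/h; overtime 7 h 16 min = 436 min at $53.25/h.
Pay = (2640 × $35.50 + 436 × $53.25) ÷ 60 = $1948.95.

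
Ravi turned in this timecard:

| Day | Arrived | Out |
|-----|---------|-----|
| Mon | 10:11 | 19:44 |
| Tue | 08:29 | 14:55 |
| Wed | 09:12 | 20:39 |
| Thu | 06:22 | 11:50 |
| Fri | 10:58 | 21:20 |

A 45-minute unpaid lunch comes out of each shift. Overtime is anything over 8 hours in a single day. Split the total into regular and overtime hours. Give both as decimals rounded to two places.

Regular 34.40 hours, overtime 5.12 hours

Mon: 10:11–19:44 = 9 h 33 min; less 45 min break → 8 h 48 min
Tue: 08:29–14:55 = 6 h 26 min; less 45 min break → 5 h 41 min
Wed: 09:12–20:39 = 11 h 27 min; less 45 min break → 10 h 42 min
Thu: 06:22–11:50 = 5 h 28 min; less 45 min break → 4 h 43 min
Fri: 10:58–21:20 = 10 h 22 min; less 45 min break → 9 h 37 min
Mon reg 8 h 0 min / OT 0 h 48 min; Tue reg 5 h 41 min / OT 0 h 0 min; Wed reg 8 h 0 min / OT 2 h 42 min; Thu reg 4 h 43 min / OT 0 h 0 min; Fri reg 8 h 0 min / OT 1 h 37 min.
Totals: regular 34 h 24 min, overtime 5 h 7 min.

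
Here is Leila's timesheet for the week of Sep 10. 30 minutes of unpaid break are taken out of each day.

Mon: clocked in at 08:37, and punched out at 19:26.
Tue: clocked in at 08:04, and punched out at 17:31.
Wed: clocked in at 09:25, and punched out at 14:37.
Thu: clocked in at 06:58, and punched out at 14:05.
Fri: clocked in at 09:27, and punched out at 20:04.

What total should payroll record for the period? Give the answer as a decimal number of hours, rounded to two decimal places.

40.70 hours

Mon: 08:37–19:26 = 10 h 49 min; less 30 min break → 10 h 19 min
Tue: 08:04–17:31 = 9 h 27 min; less 30 min break → 8 h 57 min
Wed: 09:25–14:37 = 5 h 12 min; less 30 min break → 4 h 42 min
Thu: 06:58–14:05 = 7 h 7 min; less 30 min break → 6 h 37 min
Fri: 09:27–20:04 = 10 h 37 min; less 30 min break → 10 h 7 min
Total: 10 h 19 min + 8 h 57 min + 4 h 42 min + 6 h 37 min + 10 h 7 min = 40 h 42 min.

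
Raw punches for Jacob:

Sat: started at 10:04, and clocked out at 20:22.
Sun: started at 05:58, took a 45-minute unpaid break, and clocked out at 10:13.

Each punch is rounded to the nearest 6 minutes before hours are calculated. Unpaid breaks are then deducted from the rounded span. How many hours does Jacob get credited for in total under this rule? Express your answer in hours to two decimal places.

Sat: in 10:04→10:06, out 20:22→20:24; 10 h 18 min
Sun: in 05:58→06:00, out 10:13→10:12; 4 h 12 min − 45 min = 3 h 27 min
Total credited: 13 h 45 min.

13.75 hours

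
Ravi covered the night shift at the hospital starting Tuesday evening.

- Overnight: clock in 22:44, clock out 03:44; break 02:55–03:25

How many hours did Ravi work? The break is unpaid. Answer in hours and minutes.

Overnight: 22:44 → midnight = 1 h 16 min; midnight → 03:44 = 3 h 44 min; span 5 h 0 min; less 30 min break → 4 h 30 min

4 h 30 min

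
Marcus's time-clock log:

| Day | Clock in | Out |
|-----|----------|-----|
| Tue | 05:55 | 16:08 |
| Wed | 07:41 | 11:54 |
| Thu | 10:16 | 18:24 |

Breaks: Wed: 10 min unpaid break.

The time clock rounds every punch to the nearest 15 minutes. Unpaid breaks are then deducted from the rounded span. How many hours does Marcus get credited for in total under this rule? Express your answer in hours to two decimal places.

Tue: in 05:55→06:00, out 16:08→16:15; 10 h 15 min
Wed: in 07:41→07:45, out 11:54→12:00; 4 h 15 min − 10 min = 4 h 5 min
Thu: in 10:16→10:15, out 18:24→18:30; 8 h 15 min
Total credited: 22 h 35 min.

22.58 hours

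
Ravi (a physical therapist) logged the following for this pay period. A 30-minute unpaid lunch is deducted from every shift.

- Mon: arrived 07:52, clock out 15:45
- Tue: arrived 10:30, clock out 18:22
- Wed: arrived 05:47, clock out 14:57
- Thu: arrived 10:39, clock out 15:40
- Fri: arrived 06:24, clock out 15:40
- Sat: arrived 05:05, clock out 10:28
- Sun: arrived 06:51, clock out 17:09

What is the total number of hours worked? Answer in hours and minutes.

51 h 23 min

Mon: 07:52–15:45 = 7 h 53 min; less 30 min break → 7 h 23 min
Tue: 10:30–18:22 = 7 h 52 min; less 30 min break → 7 h 22 min
Wed: 05:47–14:57 = 9 h 10 min; less 30 min break → 8 h 40 min
Thu: 10:39–15:40 = 5 h 1 min; less 30 min break → 4 h 31 min
Fri: 06:24–15:40 = 9 h 16 min; less 30 min break → 8 h 46 min
Sat: 05:05–10:28 = 5 h 23 min; less 30 min break → 4 h 53 min
Sun: 06:51–17:09 = 10 h 18 min; less 30 min break → 9 h 48 min
Total: 7 h 23 min + 7 h 22 min + 8 h 40 min + 4 h 31 min + 8 h 46 min + 4 h 53 min + 9 h 48 min = 51 h 23 min.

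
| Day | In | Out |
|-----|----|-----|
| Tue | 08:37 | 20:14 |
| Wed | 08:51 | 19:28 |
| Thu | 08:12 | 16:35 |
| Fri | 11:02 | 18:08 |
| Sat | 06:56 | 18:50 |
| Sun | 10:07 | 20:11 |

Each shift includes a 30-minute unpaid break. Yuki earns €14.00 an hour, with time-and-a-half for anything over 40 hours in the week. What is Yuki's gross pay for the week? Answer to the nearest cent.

Tue: 08:37–20:14 = 11 h 37 min; less 30 min break → 11 h 7 min
Wed: 08:51–19:28 = 10 h 37 min; less 30 min break → 10 h 7 min
Thu: 08:12–16:35 = 8 h 23 min; less 30 min break → 7 h 53 min
Fri: 11:02–18:08 = 7 h 6 min; less 30 min break → 6 h 36 min
Sat: 06:56–18:50 = 11 h 54 min; less 30 min break → 11 h 24 min
Sun: 10:07–20:11 = 10 h 4 min; less 30 min break → 9 h 34 min
Total worked: 56 h 41 min = 3401 min.
Regular 40 h 0 min = 2400 min at €14.00/h; overtime 16 h 41 min = 1001 min at €21.00/h.
Pay = (2400 × €14.00 + 1001 × €21.00) ÷ 60 = €910.35.

€910.35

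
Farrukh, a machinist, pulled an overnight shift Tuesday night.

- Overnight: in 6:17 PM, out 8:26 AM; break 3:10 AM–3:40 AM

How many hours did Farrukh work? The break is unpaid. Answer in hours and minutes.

Overnight: 6:17 PM → midnight = 5 h 43 min; midnight → 8:26 AM = 8 h 26 min; span 14 h 9 min; less 30 min break → 13 h 39 min

13 h 39 min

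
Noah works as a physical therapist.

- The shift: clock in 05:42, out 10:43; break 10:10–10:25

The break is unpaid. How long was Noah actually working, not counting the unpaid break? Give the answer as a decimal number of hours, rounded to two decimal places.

4.77 hours

The shift: 05:42–10:43 = 5 h 1 min; less 15 min break → 4 h 46 min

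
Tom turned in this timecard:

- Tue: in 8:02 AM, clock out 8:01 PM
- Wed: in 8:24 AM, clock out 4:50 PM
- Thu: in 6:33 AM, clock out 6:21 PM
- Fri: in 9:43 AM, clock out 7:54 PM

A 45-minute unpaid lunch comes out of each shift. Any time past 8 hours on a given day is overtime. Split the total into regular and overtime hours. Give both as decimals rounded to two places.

Tue: 8:02 AM–8:01 PM = 11 h 59 min; less 45 min break → 11 h 14 min
Wed: 8:24 AM–4:50 PM = 8 h 26 min; less 45 min break → 7 h 41 min
Thu: 6:33 AM–6:21 PM = 11 h 48 min; less 45 min break → 11 h 3 min
Fri: 9:43 AM–7:54 PM = 10 h 11 min; less 45 min break → 9 h 26 min
Tue reg 8 h 0 min / OT 3 h 14 min; Wed reg 7 h 41 min / OT 0 h 0 min; Thu reg 8 h 0 min / OT 3 h 3 min; Fri reg 8 h 0 min / OT 1 h 26 min.
Totals: regular 31 h 41 min, overtime 7 h 43 min.

Regular 31.68 hours, overtime 7.72 hours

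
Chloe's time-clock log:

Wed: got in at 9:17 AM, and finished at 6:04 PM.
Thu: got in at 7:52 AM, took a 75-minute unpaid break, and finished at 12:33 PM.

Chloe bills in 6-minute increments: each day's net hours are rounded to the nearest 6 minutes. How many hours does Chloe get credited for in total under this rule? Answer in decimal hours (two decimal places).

12.20 hours

Wed: 9:17 AM–6:04 PM = 8 h 47 min → rounds to 8 h 48 min
Thu: 7:52 AM–12:33 PM = 4 h 41 min − 75 min = 3 h 26 min → rounds to 3 h 24 min
Total credited: 12 h 12 min.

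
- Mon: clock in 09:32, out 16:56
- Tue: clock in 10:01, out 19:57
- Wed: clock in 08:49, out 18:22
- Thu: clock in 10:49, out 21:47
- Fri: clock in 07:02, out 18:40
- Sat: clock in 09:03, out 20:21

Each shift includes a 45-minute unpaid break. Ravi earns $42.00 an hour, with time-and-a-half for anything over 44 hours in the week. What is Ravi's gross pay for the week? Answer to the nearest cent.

$2621.85

Mon: 09:32–16:56 = 7 h 24 min; less 45 min break → 6 h 39 min
Tue: 10:01–19:57 = 9 h 56 min; less 45 min break → 9 h 11 min
Wed: 08:49–18:22 = 9 h 33 min; less 45 min break → 8 h 48 min
Thu: 10:49–21:47 = 10 h 58 min; less 45 min break → 10 h 13 min
Fri: 07:02–18:40 = 11 h 38 min; less 45 min break → 10 h 53 min
Sat: 09:03–20:21 = 11 h 18 min; less 45 min break → 10 h 33 min
Total worked: 56 h 17 min = 3377 min.
Regular 44 h 0 min = 2640 min at $42.00/h; overtime 12 h 17 min = 737 min at $63.00/h.
Pay = (2640 × $42.00 + 737 × $63.00) ÷ 60 = $2621.85.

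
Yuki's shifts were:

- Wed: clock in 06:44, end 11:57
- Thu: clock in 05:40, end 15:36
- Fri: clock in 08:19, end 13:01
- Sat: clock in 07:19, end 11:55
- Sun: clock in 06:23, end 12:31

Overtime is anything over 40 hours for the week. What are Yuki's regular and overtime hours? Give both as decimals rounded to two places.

Wed: 06:44–11:57 = 5 h 13 min
Thu: 05:40–15:36 = 9 h 56 min
Fri: 08:19–13:01 = 4 h 42 min
Sat: 07:19–11:55 = 4 h 36 min
Sun: 06:23–12:31 = 6 h 8 min
Total worked: 30 h 35 min = 30.58 h.
Threshold 40 h → overtime 0 h 0 min, regular 30 h 35 min.

Regular 30.58 hours, overtime 0.00 hours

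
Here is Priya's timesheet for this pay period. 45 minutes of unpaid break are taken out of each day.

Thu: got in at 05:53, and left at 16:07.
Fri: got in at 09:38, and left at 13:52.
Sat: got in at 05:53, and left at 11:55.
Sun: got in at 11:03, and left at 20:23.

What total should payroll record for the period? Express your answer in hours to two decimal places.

26.83 hours

Thu: 05:53–16:07 = 10 h 14 min; less 45 min break → 9 h 29 min
Fri: 09:38–13:52 = 4 h 14 min; less 45 min break → 3 h 29 min
Sat: 05:53–11:55 = 6 h 2 min; less 45 min break → 5 h 17 min
Sun: 11:03–20:23 = 9 h 20 min; less 45 min break → 8 h 35 min
Total: 9 h 29 min + 3 h 29 min + 5 h 17 min + 8 h 35 min = 26 h 50 min.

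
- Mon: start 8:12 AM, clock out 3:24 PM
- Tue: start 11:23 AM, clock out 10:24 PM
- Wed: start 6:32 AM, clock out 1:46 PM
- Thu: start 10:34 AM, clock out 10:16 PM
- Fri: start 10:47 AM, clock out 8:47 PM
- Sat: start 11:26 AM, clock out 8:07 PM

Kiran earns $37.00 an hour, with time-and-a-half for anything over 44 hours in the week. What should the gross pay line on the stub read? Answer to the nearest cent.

$2284.75

Mon: 8:12 AM–3:24 PM = 7 h 12 min
Tue: 11:23 AM–10:24 PM = 11 h 1 min
Wed: 6:32 AM–1:46 PM = 7 h 14 min
Thu: 10:34 AM–10:16 PM = 11 h 42 min
Fri: 10:47 AM–8:47 PM = 10 h 0 min
Sat: 11:26 AM–8:07 PM = 8 h 41 min
Total worked: 55 h 50 min = 3350 min.
Regular 44 h 0 min = 2640 min at $37.00/h; overtime 11 h 50 min = 710 min at $55.50/h.
Pay = (2640 × $37.00 + 710 × $55.50) ÷ 60 = $2284.75.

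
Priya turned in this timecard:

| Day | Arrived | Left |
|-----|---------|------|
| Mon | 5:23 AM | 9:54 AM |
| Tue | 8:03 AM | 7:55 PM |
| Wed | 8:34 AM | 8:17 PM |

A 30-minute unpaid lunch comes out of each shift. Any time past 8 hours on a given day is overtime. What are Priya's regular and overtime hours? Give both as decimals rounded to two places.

Regular 20.02 hours, overtime 6.58 hours

Mon: 5:23 AM–9:54 AM = 4 h 31 min; less 30 min break → 4 h 1 min
Tue: 8:03 AM–7:55 PM = 11 h 52 min; less 30 min break → 11 h 22 min
Wed: 8:34 AM–8:17 PM = 11 h 43 min; less 30 min break → 11 h 13 min
Mon reg 4 h 1 min / OT 0 h 0 min; Tue reg 8 h 0 min / OT 3 h 22 min; Wed reg 8 h 0 min / OT 3 h 13 min.
Totals: regular 20 h 1 min, overtime 6 h 35 min.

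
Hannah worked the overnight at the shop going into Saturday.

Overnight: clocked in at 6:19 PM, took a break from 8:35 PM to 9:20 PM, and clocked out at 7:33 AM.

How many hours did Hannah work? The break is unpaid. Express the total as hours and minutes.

12 h 29 min

Overnight: 6:19 PM → midnight = 5 h 41 min; midnight → 7:33 AM = 7 h 33 min; span 13 h 14 min; less 45 min break → 12 h 29 min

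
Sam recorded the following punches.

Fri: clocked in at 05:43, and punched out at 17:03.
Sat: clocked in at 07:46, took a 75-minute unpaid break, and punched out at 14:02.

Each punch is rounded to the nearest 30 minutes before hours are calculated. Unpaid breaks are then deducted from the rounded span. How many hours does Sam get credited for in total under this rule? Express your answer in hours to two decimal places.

16.25 hours

Fri: in 05:43→05:30, out 17:03→17:00; 11 h 30 min
Sat: in 07:46→08:00, out 14:02→14:00; 6 h 0 min − 75 min = 4 h 45 min
Total credited: 16 h 15 min.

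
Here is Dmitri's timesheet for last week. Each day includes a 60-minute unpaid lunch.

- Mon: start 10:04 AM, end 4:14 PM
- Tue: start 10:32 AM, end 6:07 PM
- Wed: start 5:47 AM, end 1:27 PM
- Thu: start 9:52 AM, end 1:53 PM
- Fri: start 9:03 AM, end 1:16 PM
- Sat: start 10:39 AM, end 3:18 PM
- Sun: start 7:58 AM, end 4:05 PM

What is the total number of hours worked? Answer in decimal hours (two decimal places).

Mon: 10:04 AM–4:14 PM = 6 h 10 min; less 60 min break → 5 h 10 min
Tue: 10:32 AM–6:07 PM = 7 h 35 min; less 60 min break → 6 h 35 min
Wed: 5:47 AM–1:27 PM = 7 h 40 min; less 60 min break → 6 h 40 min
Thu: 9:52 AM–1:53 PM = 4 h 1 min; less 60 min break → 3 h 1 min
Fri: 9:03 AM–1:16 PM = 4 h 13 min; less 60 min break → 3 h 13 min
Sat: 10:39 AM–3:18 PM = 4 h 39 min; less 60 min break → 3 h 39 min
Sun: 7:58 AM–4:05 PM = 8 h 7 min; less 60 min break → 7 h 7 min
Total: 5 h 10 min + 6 h 35 min + 6 h 40 min + 3 h 1 min + 3 h 13 min + 3 h 39 min + 7 h 7 min = 35 h 25 min.

35.42 hours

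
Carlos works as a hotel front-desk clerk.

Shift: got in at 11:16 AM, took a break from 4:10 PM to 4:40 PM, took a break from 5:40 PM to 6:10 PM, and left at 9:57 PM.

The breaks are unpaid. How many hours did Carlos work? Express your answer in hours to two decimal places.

Shift: 11:16 AM–9:57 PM = 10 h 41 min; less 60 min break → 9 h 41 min

9.68 hours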